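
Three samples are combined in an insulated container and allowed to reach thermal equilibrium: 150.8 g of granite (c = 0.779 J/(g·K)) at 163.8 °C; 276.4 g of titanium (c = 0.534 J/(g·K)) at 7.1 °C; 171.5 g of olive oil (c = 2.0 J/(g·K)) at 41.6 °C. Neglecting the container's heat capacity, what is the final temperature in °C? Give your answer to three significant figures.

T_f = 56.8 °C

Σ mᵢcᵢ(T − Tᵢ) = 0  ⇒  T = Σ mᵢcᵢTᵢ / Σ mᵢcᵢ
Σ mᵢcᵢ = 150.8×0.779 + 276.4×0.534 + 171.5×2.0 = 608.0708
Σ mᵢcᵢTᵢ = 117.4732×163.8 + 147.5976×7.1 + 343×41.6 = 34559
T = 34559 / 608.0708 = 56.83 °C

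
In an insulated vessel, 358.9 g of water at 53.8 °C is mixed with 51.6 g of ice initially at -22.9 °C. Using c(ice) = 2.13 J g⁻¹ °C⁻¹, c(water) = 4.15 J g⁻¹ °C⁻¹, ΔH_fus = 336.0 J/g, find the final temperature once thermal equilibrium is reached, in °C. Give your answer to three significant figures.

Heat to bring ice to 0 °C and melt it: q₁ = 51.6×2.13×22.9 + 51.6×336.0 = 19854 J
Heat the water can supply cooling to 0 °C: 358.9×4.15×53.8 = 80131.6 J > q₁, so all ice melts.
Energy balance: 358.9×4.15×(53.8 − T) = 19854 + 51.6×4.15×(T − 0)
1489.435(53.8 − T) = 19854 + 214.14 T
80131.6 − 19854 = 1703.575 T
T = 60277.6 / 1703.575 = 35.38 °C

T_f = 35.4 °C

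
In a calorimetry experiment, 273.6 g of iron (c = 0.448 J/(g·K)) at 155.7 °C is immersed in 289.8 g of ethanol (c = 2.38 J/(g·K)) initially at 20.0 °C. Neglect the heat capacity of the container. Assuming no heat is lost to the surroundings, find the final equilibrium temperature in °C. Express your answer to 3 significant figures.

Heat lost by iron = heat gained by ethanol.
(273.6)(0.448)(155.7 − T) = (289.8)(2.38)(T − 20.0)
122.5728 (155.7 − T) = 689.724 (T − 20.0)
19085 − 122.5728 T = 689.724 T − 13794
32879 = 812.2968 T
T = 40.48 °C

T_f = 40.5 °C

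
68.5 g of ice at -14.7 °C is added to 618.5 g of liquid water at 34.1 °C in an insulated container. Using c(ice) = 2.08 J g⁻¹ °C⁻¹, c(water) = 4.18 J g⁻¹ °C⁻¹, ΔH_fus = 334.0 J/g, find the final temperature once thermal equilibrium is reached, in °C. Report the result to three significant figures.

T_f = 22.0 °C

Heat to bring ice to 0 °C and melt it: q₁ = 68.5×2.08×14.7 + 68.5×334.0 = 24973 J
Heat the water can supply cooling to 0 °C: 618.5×4.18×34.1 = 88159.8 J > q₁, so all ice melts.
Energy balance: 618.5×4.18×(34.1 − T) = 24973 + 68.5×4.18×(T − 0)
2585.33(34.1 − T) = 24973 + 286.33 T
88159.8 − 24973 = 2871.66 T
T = 63186.8 / 2871.66 = 22.00 °C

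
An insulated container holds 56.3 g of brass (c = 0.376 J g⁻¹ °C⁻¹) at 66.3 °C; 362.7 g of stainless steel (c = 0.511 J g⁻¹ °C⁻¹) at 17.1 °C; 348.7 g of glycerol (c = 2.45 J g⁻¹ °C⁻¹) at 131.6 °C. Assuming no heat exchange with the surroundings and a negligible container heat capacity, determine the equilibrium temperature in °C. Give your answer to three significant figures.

T_f = 110 °C

Σ mᵢcᵢ(T − Tᵢ) = 0  ⇒  T = Σ mᵢcᵢTᵢ / Σ mᵢcᵢ
Σ mᵢcᵢ = 56.3×0.376 + 362.7×0.511 + 348.7×2.45 = 1060.8235
Σ mᵢcᵢTᵢ = 21.1688×66.3 + 185.3397×17.1 + 854.315×131.6 = 117000
T = 117000 / 1060.8235 = 110.3 °C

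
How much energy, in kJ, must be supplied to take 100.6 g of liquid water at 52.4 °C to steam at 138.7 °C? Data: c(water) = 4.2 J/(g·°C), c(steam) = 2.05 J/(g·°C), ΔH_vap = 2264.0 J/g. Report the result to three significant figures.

q1 (heat water 52.4→100.0 °C): 100.6 × 4.2 × 47.6 = 20112 J
q2 (vaporize at 100 °C): 100.6 × 2264.0 = 227758 J
q3 (heat steam 100.0→138.7 °C): 100.6 × 2.05 × 38.7 = 7981 J
Total: 20112 + 227758 + 7981 = 255851 J = 256 kJ

q = 256 kJ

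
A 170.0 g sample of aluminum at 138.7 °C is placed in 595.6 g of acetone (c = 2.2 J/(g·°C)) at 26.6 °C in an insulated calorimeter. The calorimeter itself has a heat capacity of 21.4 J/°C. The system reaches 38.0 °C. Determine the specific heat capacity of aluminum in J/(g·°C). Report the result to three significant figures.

q_gained = (595.6 × 2.2 + 21.4) × (38.0 − 26.6) = 15180 J
q_lost = 170.0 × c × (138.7 − 38.0) = 17119 c
Set equal: c = 15180 / 17119 = 0.887 J/(g·°C)

c = 0.887 J/(g·°C)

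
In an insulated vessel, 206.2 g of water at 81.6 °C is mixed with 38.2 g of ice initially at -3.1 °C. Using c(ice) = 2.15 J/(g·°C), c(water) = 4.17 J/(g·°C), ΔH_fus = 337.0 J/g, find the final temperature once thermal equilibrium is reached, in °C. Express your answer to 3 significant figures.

Heat to bring ice to 0 °C and melt it: q₁ = 38.2×2.15×3.1 + 38.2×337.0 = 13128 J
Heat the water can supply cooling to 0 °C: 206.2×4.17×81.6 = 70164.1 J > q₁, so all ice melts.
Energy balance: 206.2×4.17×(81.6 − T) = 13128 + 38.2×4.17×(T − 0)
859.854(81.6 − T) = 13128 + 159.294 T
70164.1 − 13128 = 1019.148 T
T = 57036.1 / 1019.148 = 55.96 °C

T_f = 56.0 °C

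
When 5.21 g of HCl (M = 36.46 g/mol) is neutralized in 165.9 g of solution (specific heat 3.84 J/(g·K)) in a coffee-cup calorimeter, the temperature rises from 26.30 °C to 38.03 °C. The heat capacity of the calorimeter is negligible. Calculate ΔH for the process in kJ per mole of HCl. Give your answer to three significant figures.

ΔH = -52.3 kJ/mol

|ΔT| = |38.03 − 26.30| = 11.73 °C
|q_surr| = (165.9 × 3.84) × 11.73 = 637.056 × 11.73 = 7473 J
n(HCl) = 5.21 / 36.46 = 0.1429 mol
Temperature rose, so q_rxn = −|q_surr| = -7.473 kJ
ΔH = q_rxn / n = -52.30 kJ/mol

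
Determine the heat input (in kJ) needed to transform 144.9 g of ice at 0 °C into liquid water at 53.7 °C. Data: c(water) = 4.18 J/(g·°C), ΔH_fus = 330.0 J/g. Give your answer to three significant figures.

q = 80.3 kJ

q1 (melt at 0 °C): 144.9 × 330.0 = 47817 J
q2 (heat water 0.0→53.7 °C): 144.9 × 4.18 × 53.7 = 32525 J
Total: 47817 + 32525 = 80342 J = 80.3 kJ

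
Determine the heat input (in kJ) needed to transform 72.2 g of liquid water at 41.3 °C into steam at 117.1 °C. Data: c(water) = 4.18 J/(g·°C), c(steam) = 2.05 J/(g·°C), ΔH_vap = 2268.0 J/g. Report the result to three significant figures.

q = 184 kJ

q1 (heat water 41.3→100.0 °C): 72.2 × 4.18 × 58.7 = 17715 J
q2 (vaporize at 100 °C): 72.2 × 2268.0 = 163750 J
q3 (heat steam 100.0→117.1 °C): 72.2 × 2.05 × 17.1 = 2531 J
Total: 17715 + 163750 + 2531 = 183996 J = 184 kJ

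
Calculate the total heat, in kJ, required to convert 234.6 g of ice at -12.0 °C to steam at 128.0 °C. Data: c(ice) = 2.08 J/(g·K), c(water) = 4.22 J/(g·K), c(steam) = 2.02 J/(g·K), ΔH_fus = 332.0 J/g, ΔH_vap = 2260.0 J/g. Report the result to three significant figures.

q1 (heat ice -12.0→0.0 °C): 234.6 × 2.08 × 12.0 = 5856 J
q2 (melt at 0 °C): 234.6 × 332.0 = 77887 J
q3 (heat water 0.0→100.0 °C): 234.6 × 4.22 × 100.0 = 99001 J
q4 (vaporize at 100 °C): 234.6 × 2260.0 = 530196 J
q5 (heat steam 100.0→128.0 °C): 234.6 × 2.02 × 28.0 = 13269 J
Total: 5856 + 77887 + 99001 + 530196 + 13269 = 726209 J = 726 kJ

q = 726 kJ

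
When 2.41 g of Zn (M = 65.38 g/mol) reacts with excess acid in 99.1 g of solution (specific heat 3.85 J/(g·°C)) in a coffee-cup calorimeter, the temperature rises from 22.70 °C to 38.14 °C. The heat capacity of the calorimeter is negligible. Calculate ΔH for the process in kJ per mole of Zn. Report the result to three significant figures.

|ΔT| = |38.14 − 22.70| = 15.44 °C
|q_surr| = (99.1 × 3.85) × 15.44 = 381.535 × 15.44 = 5891 J
n(Zn) = 2.41 / 65.38 = 0.03686 mol
Temperature rose, so q_rxn = −|q_surr| = -5.891 kJ
ΔH = q_rxn / n = -159.8 kJ/mol

ΔH = -160 kJ/mol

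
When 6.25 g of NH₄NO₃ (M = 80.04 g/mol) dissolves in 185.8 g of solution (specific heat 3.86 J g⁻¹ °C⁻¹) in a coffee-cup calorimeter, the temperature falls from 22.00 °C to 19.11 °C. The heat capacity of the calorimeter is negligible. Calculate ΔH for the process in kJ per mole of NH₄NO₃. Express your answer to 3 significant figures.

ΔH = 26.5 kJ/mol

|ΔT| = |19.11 − 22.00| = 2.89 °C
|q_surr| = (185.8 × 3.86) × 2.89 = 717.188 × 2.89 = 2073 J
n(NH₄NO₃) = 6.25 / 80.04 = 0.07809 mol
Temperature fell, so q_rxn = +|q_surr| = 2.073 kJ
ΔH = q_rxn / n = 26.546 kJ/mol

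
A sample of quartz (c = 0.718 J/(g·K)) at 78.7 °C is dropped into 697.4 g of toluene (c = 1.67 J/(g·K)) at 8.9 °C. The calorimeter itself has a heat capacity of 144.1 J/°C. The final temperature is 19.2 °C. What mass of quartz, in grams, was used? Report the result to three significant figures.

q_gained = (697.4 × 1.67 + 144.1) × (19.2 − 8.9) = 13480 J
q_lost = m × 0.718 × (78.7 − 19.2) = 42.721 m
m = 13480 / 42.721 = 316 g

m = 316 g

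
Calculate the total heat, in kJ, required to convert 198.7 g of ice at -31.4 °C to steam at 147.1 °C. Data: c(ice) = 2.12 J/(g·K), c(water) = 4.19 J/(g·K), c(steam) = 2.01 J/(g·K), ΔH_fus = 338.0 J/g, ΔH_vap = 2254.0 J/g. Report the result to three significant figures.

q = 630 kJ

q1 (heat ice -31.4→0.0 °C): 198.7 × 2.12 × 31.4 = 13227 J
q2 (melt at 0 °C): 198.7 × 338.0 = 67161 J
q3 (heat water 0.0→100.0 °C): 198.7 × 4.19 × 100.0 = 83255 J
q4 (vaporize at 100 °C): 198.7 × 2254.0 = 447870 J
q5 (heat steam 100.0→147.1 °C): 198.7 × 2.01 × 47.1 = 18811 J
Total: 13227 + 67161 + 83255 + 447870 + 18811 = 630324 J = 630 kJ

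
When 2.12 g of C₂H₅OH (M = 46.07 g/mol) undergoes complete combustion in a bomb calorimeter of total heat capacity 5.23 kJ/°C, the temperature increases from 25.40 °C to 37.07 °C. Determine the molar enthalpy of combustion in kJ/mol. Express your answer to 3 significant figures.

ΔT = 37.07 − 25.40 = 11.67 °C
q_cal = C_cal × ΔT = 5.23 × 11.67 = 61.0341 kJ
n = 2.12 / 46.07 = 0.04602 mol
q_rxn = −q_cal = -61.0341 kJ
ΔH = -61.0341 / 0.04602 = -1326 kJ/mol

ΔH = -1330 kJ/mol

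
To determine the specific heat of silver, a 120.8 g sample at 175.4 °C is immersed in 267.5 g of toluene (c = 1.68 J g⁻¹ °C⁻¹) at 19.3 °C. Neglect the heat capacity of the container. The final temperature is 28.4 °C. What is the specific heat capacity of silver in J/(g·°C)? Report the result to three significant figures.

c = 0.230 J/(g·°C)

q_gained = (267.5 × 1.68) × (28.4 − 19.3) = 4090 J
q_lost = 120.8 × c × (175.4 − 28.4) = 17757.6 c
Set equal: c = 4090 / 17757.6 = 0.230 J/(g·°C)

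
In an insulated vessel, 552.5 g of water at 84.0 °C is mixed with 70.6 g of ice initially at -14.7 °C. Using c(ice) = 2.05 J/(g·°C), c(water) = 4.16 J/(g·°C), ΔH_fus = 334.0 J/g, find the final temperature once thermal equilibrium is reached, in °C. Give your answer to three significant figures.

Heat to bring ice to 0 °C and melt it: q₁ = 70.6×2.05×14.7 + 70.6×334.0 = 25708 J
Heat the water can supply cooling to 0 °C: 552.5×4.16×84.0 = 193066 J > q₁, so all ice melts.
Energy balance: 552.5×4.16×(84.0 − T) = 25708 + 70.6×4.16×(T − 0)
2298.4(84.0 − T) = 25708 + 293.696 T
193066 − 25708 = 2592.096 T
T = 167358 / 2592.096 = 64.56 °C

T_f = 64.6 °C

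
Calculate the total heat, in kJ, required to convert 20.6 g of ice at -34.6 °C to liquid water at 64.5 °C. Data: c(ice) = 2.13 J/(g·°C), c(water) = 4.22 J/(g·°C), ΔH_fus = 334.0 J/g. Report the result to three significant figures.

q1 (heat ice -34.6→0.0 °C): 20.6 × 2.13 × 34.6 = 1518 J
q2 (melt at 0 °C): 20.6 × 334.0 = 6880 J
q3 (heat water 0.0→64.5 °C): 20.6 × 4.22 × 64.5 = 5607 J
Total: 1518 + 6880 + 5607 = 14005 J = 14.0 kJ

q = 14.0 kJ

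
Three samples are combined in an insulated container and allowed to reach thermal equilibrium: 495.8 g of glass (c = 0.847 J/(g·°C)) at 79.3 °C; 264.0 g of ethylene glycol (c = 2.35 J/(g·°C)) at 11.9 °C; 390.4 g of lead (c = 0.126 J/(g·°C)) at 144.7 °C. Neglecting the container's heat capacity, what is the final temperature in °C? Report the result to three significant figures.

T_f = 43.9 °C

Σ mᵢcᵢ(T − Tᵢ) = 0  ⇒  T = Σ mᵢcᵢTᵢ / Σ mᵢcᵢ
Σ mᵢcᵢ = 495.8×0.847 + 264.0×2.35 + 390.4×0.126 = 1089.5330
Σ mᵢcᵢTᵢ = 419.9426×79.3 + 620.4×11.9 + 49.1904×144.7 = 47802
T = 47802 / 1089.5330 = 43.87 °C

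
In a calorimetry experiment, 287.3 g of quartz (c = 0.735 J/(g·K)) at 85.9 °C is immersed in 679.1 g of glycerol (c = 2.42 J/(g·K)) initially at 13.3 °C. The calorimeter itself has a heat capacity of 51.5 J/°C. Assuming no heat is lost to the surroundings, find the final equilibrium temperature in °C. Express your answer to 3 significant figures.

T_f = 21.3 °C

Heat lost by quartz = heat gained by glycerol + calorimeter.
(287.3)(0.735)(85.9 − T) = [(679.1)(2.42) + 51.5](T − 13.3)
211.1655 (85.9 − T) = 1694.922 (T − 13.3)
18139 − 211.1655 T = 1694.922 T − 22542
40681 = 1906.0875 T
T = 21.34 °C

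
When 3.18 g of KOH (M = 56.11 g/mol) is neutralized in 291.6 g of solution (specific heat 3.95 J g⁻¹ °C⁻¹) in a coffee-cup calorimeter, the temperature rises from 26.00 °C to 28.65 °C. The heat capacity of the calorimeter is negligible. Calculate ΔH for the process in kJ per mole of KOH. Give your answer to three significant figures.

ΔH = -53.9 kJ/mol

|ΔT| = |28.65 − 26.00| = 2.65 °C
|q_surr| = (291.6 × 3.95) × 2.65 = 1151.82 × 2.65 = 3052 J
n(KOH) = 3.18 / 56.11 = 0.05667 mol
Temperature rose, so q_rxn = −|q_surr| = -3.052 kJ
ΔH = q_rxn / n = -53.86 kJ/mol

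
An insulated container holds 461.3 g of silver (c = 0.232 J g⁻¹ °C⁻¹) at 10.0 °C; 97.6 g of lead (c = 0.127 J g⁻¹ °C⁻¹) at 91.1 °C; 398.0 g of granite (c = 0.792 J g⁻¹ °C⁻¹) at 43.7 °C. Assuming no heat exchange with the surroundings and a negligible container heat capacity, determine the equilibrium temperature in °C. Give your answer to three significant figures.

T_f = 36.8 °C

Σ mᵢcᵢ(T − Tᵢ) = 0  ⇒  T = Σ mᵢcᵢTᵢ / Σ mᵢcᵢ
Σ mᵢcᵢ = 461.3×0.232 + 97.6×0.127 + 398.0×0.792 = 434.6328
Σ mᵢcᵢTᵢ = 107.0216×10.0 + 12.3952×91.1 + 315.216×43.7 = 15974
T = 15974 / 434.6328 = 36.75 °C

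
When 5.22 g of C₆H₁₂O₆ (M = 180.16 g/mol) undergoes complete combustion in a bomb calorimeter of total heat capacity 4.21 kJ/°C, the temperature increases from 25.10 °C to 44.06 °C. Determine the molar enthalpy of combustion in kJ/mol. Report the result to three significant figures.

ΔH = -2750 kJ/mol

ΔT = 44.06 − 25.10 = 18.96 °C
q_cal = C_cal × ΔT = 4.21 × 18.96 = 79.8216 kJ
n = 5.22 / 180.16 = 0.028974 mol
q_rxn = −q_cal = -79.8216 kJ
ΔH = -79.8216 / 0.028974 = -2754.9 kJ/mol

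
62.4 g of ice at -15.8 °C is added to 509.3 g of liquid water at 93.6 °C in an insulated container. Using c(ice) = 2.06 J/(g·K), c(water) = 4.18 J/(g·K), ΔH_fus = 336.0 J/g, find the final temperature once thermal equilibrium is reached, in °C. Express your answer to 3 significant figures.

Heat to bring ice to 0 °C and melt it: q₁ = 62.4×2.06×15.8 + 62.4×336.0 = 22997 J
Heat the water can supply cooling to 0 °C: 509.3×4.18×93.6 = 199263 J > q₁, so all ice melts.
Energy balance: 509.3×4.18×(93.6 − T) = 22997 + 62.4×4.18×(T − 0)
2128.874(93.6 − T) = 22997 + 260.832 T
199263 − 22997 = 2389.706 T
T = 176266 / 2389.706 = 73.76 °C

T_f = 73.8 °C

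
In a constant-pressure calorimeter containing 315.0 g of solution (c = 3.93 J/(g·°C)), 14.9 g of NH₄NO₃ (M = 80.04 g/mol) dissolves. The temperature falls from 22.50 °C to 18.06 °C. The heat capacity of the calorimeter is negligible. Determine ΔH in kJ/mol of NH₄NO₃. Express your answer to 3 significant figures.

|ΔT| = |18.06 − 22.50| = 4.44 °C
|q_surr| = (315.0 × 3.93) × 4.44 = 1237.95 × 4.44 = 5496 J
n(NH₄NO₃) = 14.9 / 80.04 = 0.1862 mol
Temperature fell, so q_rxn = +|q_surr| = 5.496 kJ
ΔH = q_rxn / n = 29.52 kJ/mol

ΔH = 29.5 kJ/mol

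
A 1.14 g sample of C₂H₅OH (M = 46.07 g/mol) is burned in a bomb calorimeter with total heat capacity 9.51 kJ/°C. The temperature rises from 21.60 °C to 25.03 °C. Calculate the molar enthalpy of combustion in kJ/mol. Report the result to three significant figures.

ΔH = -1320 kJ/mol

ΔT = 25.03 − 21.60 = 3.43 °C
q_cal = C_cal × ΔT = 9.51 × 3.43 = 32.6193 kJ
n = 1.14 / 46.07 = 0.02474 mol
q_rxn = −q_cal = -32.6193 kJ
ΔH = -32.6193 / 0.02474 = -1318 kJ/mol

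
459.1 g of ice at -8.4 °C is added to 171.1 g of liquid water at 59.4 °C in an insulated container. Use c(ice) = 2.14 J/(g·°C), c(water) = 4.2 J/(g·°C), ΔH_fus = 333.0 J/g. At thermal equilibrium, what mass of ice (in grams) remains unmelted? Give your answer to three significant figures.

m_ice remaining = 356 g

Heat to warm all ice to 0 °C: 459.1×2.14×8.4 = 8252.8 J
Heat released by water cooling to 0 °C: 171.1×4.2×59.4 = 42686 J
42686 J < 8252.8 + 459.1×333.0 = 161133.1 J, so not all ice melts; final T = 0 °C.
Heat left for melting: 42686 − 8252.8 = 34433.2 J
Mass melted = 34433.2 / 333.0 = 103.4 g
Ice remaining = 459.1 − 103.4 = 355.7 g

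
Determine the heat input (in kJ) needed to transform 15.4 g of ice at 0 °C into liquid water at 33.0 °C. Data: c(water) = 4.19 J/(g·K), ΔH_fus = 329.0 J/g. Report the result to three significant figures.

q = 7.20 kJ

q1 (melt at 0 °C): 15.4 × 329.0 = 5067 J
q2 (heat water 0.0→33.0 °C): 15.4 × 4.19 × 33.0 = 2129 J
Total: 5067 + 2129 = 7196 J = 7.20 kJ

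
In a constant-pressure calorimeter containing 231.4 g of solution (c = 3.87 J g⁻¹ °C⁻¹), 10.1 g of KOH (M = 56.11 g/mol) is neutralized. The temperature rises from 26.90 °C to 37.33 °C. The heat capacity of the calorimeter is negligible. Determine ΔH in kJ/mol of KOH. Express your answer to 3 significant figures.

|ΔT| = |37.33 − 26.90| = 10.43 °C
|q_surr| = (231.4 × 3.87) × 10.43 = 895.518 × 10.43 = 9340 J
n(KOH) = 10.1 / 56.11 = 0.1800 mol
Temperature rose, so q_rxn = −|q_surr| = -9.340 kJ
ΔH = q_rxn / n = -51.89 kJ/mol

ΔH = -51.9 kJ/mol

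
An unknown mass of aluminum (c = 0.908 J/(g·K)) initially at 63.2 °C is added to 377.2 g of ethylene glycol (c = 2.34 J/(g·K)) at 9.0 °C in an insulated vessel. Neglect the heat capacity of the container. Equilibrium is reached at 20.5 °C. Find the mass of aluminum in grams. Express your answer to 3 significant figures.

m = 262 g

q_gained = (377.2 × 2.34) × (20.5 − 9.0) = 10150 J
q_lost = m × 0.908 × (63.2 − 20.5) = 38.7716 m
m = 10150 / 38.7716 = 262 g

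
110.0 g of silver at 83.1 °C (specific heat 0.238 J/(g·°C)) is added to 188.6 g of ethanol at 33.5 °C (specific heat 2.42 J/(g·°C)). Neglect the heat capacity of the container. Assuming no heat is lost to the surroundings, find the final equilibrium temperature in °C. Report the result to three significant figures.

T_f = 36.2 °C

Heat lost by silver = heat gained by ethanol.
(110.0)(0.238)(83.1 − T) = (188.6)(2.42)(T − 33.5)
26.18 (83.1 − T) = 456.412 (T − 33.5)
2175.6 − 26.18 T = 456.412 T − 15290
17465.6 = 482.592 T
T = 36.19 °C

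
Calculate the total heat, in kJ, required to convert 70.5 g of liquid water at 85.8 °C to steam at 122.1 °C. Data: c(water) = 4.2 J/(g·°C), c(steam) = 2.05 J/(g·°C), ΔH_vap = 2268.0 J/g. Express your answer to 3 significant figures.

q1 (heat water 85.8→100.0 °C): 70.5 × 4.2 × 14.2 = 4205 J
q2 (vaporize at 100 °C): 70.5 × 2268.0 = 159894 J
q3 (heat steam 100.0→122.1 °C): 70.5 × 2.05 × 22.1 = 3194 J
Total: 4205 + 159894 + 3194 = 167293 J = 167 kJ

q = 167 kJ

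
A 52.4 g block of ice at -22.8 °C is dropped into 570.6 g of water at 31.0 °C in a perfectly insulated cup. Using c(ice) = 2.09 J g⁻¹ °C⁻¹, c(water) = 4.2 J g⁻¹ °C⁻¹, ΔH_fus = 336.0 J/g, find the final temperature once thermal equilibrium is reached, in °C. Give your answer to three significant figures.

Heat to bring ice to 0 °C and melt it: q₁ = 52.4×2.09×22.8 + 52.4×336.0 = 20103 J
Heat the water can supply cooling to 0 °C: 570.6×4.2×31.0 = 74292.1 J > q₁, so all ice melts.
Energy balance: 570.6×4.2×(31.0 − T) = 20103 + 52.4×4.2×(T − 0)
2396.52(31.0 − T) = 20103 + 220.08 T
74292.1 − 20103 = 2616.60 T
T = 54189.1 / 2616.60 = 20.71 °C

T_f = 20.7 °C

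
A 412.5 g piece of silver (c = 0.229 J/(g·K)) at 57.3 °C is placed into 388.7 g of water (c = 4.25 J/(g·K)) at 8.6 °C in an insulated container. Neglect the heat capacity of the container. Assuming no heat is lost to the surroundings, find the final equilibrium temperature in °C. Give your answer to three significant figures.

T_f = 11.2 °C

Heat lost by silver = heat gained by water.
(412.5)(0.229)(57.3 − T) = (388.7)(4.25)(T − 8.6)
94.4625 (57.3 − T) = 1651.975 (T − 8.6)
5412.7 − 94.4625 T = 1651.975 T − 14207
19619.7 = 1746.4375 T
T = 11.23 °C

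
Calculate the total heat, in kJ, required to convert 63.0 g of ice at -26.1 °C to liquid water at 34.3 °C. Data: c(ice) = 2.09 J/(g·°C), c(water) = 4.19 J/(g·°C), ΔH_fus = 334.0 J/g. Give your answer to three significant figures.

q = 33.5 kJ

q1 (heat ice -26.1→0.0 °C): 63.0 × 2.09 × 26.1 = 3437 J
q2 (melt at 0 °C): 63.0 × 334.0 = 21042 J
q3 (heat water 0.0→34.3 °C): 63.0 × 4.19 × 34.3 = 9054 J
Total: 3437 + 21042 + 9054 = 33533 J = 33.5 kJ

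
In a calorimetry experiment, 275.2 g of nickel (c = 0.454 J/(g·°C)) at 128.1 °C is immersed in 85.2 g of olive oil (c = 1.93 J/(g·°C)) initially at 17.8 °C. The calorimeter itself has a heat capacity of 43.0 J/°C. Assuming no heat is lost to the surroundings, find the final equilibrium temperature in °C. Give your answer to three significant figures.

Heat lost by nickel = heat gained by olive oil + calorimeter.
(275.2)(0.454)(128.1 − T) = [(85.2)(1.93) + 43.0](T − 17.8)
124.9408 (128.1 − T) = 207.436 (T − 17.8)
16005 − 124.9408 T = 207.436 T − 3692.4
19697.4 = 332.3768 T
T = 59.26 °C

T_f = 59.3 °C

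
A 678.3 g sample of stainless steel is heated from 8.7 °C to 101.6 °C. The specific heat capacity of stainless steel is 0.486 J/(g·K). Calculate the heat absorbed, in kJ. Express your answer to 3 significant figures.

q = 30.6 kJ

q = m c ΔT = 678.3 × 0.486 × (101.6 − 8.7)
q = 678.3 × 0.486 × 92.9 = 30620 J = 30.6 kJ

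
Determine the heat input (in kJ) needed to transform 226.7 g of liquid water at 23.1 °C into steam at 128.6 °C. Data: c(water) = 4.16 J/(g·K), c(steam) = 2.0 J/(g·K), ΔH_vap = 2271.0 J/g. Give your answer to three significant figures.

q = 600 kJ

q1 (heat water 23.1→100.0 °C): 226.7 × 4.16 × 76.9 = 72522 J
q2 (vaporize at 100 °C): 226.7 × 2271.0 = 514836 J
q3 (heat steam 100.0→128.6 °C): 226.7 × 2.0 × 28.6 = 12967 J
Total: 72522 + 514836 + 12967 = 600325 J = 600 kJ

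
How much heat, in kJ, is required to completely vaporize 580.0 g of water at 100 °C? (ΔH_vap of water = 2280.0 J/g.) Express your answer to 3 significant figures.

q = 1320 kJ

q = m × ΔH_vap = 580.0 × 2280.0 = 1322000 J = 1320 kJ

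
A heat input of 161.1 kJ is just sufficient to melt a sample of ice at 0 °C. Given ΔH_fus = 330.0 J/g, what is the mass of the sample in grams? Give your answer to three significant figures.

m = q / ΔH_fus = 161100 J / 330.0 J/g = 488 g

m = 488 g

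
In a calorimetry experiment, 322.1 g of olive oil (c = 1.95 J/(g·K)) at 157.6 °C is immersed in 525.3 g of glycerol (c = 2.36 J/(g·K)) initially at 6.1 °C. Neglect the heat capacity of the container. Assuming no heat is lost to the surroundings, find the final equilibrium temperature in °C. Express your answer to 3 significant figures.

T_f = 57.0 °C

Heat lost by olive oil = heat gained by glycerol.
(322.1)(1.95)(157.6 − T) = (525.3)(2.36)(T − 6.1)
628.095 (157.6 − T) = 1239.708 (T − 6.1)
98988 − 628.095 T = 1239.708 T − 7562.2
106550.2 = 1867.803 T
T = 57.046 °C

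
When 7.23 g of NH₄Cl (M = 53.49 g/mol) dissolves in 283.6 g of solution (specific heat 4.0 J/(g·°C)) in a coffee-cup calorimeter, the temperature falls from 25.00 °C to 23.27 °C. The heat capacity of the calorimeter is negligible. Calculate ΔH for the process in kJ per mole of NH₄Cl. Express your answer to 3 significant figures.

|ΔT| = |23.27 − 25.00| = 1.73 °C
|q_surr| = (283.6 × 4.0) × 1.73 = 1134.4 × 1.73 = 1963 J
n(NH₄Cl) = 7.23 / 53.49 = 0.1352 mol
Temperature fell, so q_rxn = +|q_surr| = 1.963 kJ
ΔH = q_rxn / n = 14.52 kJ/mol

ΔH = 14.5 kJ/mol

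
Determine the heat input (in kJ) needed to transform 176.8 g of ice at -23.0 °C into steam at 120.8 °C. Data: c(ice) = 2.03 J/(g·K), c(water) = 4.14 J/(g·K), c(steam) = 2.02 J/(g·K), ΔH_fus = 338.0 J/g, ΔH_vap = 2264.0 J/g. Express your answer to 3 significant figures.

q = 549 kJ

q1 (heat ice -23.0→0.0 °C): 176.8 × 2.03 × 23.0 = 8255 J
q2 (melt at 0 °C): 176.8 × 338.0 = 59758 J
q3 (heat water 0.0→100.0 °C): 176.8 × 4.14 × 100.0 = 73195 J
q4 (vaporize at 100 °C): 176.8 × 2264.0 = 400275 J
q5 (heat steam 100.0→120.8 °C): 176.8 × 2.02 × 20.8 = 7428 J
Total: 8255 + 59758 + 73195 + 400275 + 7428 = 548911 J = 549 kJ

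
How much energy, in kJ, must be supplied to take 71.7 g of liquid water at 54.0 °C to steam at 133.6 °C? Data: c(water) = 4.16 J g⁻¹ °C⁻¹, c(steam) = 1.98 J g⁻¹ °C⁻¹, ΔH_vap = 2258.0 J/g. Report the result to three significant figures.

q = 180 kJ

q1 (heat water 54.0→100.0 °C): 71.7 × 4.16 × 46.0 = 13721 J
q2 (vaporize at 100 °C): 71.7 × 2258.0 = 161899 J
q3 (heat steam 100.0→133.6 °C): 71.7 × 1.98 × 33.6 = 4770 J
Total: 13721 + 161899 + 4770 = 180390 J = 180 kJ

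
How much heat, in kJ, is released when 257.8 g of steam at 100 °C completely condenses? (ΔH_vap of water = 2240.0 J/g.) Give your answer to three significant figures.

q = 577 kJ

q = m × ΔH_vap = 257.8 × 2240.0 = 577470 J = 577 kJ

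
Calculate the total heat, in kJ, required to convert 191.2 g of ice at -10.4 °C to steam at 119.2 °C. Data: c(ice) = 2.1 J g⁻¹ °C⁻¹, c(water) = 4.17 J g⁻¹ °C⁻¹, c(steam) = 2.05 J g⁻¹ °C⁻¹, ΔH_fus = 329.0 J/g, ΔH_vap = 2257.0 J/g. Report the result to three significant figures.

q1 (heat ice -10.4→0.0 °C): 191.2 × 2.1 × 10.4 = 4176 J
q2 (melt at 0 °C): 191.2 × 329.0 = 62905 J
q3 (heat water 0.0→100.0 °C): 191.2 × 4.17 × 100.0 = 79730 J
q4 (vaporize at 100 °C): 191.2 × 2257.0 = 431538 J
q5 (heat steam 100.0→119.2 °C): 191.2 × 2.05 × 19.2 = 7526 J
Total: 4176 + 62905 + 79730 + 431538 + 7526 = 585875 J = 586 kJ

q = 586 kJ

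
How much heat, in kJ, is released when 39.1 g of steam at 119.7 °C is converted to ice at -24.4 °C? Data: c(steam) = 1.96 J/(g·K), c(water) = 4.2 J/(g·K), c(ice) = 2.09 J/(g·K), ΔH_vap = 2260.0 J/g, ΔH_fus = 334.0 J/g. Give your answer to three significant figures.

q = 121 kJ

q1 (cool steam 119.7→100 °C): 39.1 × 1.96 × 19.7 = 1510 J
q2 (condense at 100 °C): 39.1 × 2260.0 = 88366 J
q3 (cool water 100→0 °C): 39.1 × 4.2 × 100.0 = 16422 J
q4 (freeze at 0 °C): 39.1 × 334.0 = 13059 J
q5 (cool ice 0→-24.4 °C): 39.1 × 2.09 × 24.4 = 1994 J
Total: 1510 + 88366 + 16422 + 13059 + 1994 = 121351 J = 121 kJ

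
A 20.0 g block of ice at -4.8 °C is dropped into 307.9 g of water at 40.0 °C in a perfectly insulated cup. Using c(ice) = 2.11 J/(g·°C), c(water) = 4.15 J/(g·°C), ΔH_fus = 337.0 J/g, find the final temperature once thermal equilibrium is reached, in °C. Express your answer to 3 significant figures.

Heat to bring ice to 0 °C and melt it: q₁ = 20.0×2.11×4.8 + 20.0×337.0 = 6942.6 J
Heat the water can supply cooling to 0 °C: 307.9×4.15×40.0 = 51111.4 J > q₁, so all ice melts.
Energy balance: 307.9×4.15×(40.0 − T) = 6942.6 + 20.0×4.15×(T − 0)
1277.785(40.0 − T) = 6942.6 + 83 T
51111.4 − 6942.6 = 1360.785 T
T = 44168.8 / 1360.785 = 32.46 °C

T_f = 32.5 °C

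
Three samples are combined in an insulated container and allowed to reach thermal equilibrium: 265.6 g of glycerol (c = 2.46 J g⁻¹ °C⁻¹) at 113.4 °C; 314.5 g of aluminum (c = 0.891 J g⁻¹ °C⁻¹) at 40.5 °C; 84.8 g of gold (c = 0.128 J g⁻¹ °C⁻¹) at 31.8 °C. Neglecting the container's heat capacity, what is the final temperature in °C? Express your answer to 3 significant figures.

Σ mᵢcᵢ(T − Tᵢ) = 0  ⇒  T = Σ mᵢcᵢTᵢ / Σ mᵢcᵢ
Σ mᵢcᵢ = 265.6×2.46 + 314.5×0.891 + 84.8×0.128 = 944.4499
Σ mᵢcᵢTᵢ = 653.376×113.4 + 280.2195×40.5 + 10.8544×31.8 = 85787
T = 85787 / 944.4499 = 90.83 °C

T_f = 90.8 °C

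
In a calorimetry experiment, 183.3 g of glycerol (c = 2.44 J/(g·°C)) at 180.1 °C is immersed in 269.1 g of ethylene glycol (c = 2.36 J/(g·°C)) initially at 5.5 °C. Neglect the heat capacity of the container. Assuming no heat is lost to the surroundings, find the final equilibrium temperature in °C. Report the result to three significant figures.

Heat lost by glycerol = heat gained by ethylene glycol.
(183.3)(2.44)(180.1 − T) = (269.1)(2.36)(T − 5.5)
447.252 (180.1 − T) = 635.076 (T − 5.5)
80550 − 447.252 T = 635.076 T − 3492.9
84042.9 = 1082.328 T
T = 77.65 °C

T_f = 77.7 °C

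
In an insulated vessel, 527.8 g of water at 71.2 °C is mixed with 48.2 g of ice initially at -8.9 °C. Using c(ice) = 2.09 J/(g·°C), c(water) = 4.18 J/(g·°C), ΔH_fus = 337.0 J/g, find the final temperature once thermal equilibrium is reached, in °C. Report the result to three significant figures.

Heat to bring ice to 0 °C and melt it: q₁ = 48.2×2.09×8.9 + 48.2×337.0 = 17140 J
Heat the water can supply cooling to 0 °C: 527.8×4.18×71.2 = 157082 J > q₁, so all ice melts.
Energy balance: 527.8×4.18×(71.2 − T) = 17140 + 48.2×4.18×(T − 0)
2206.204(71.2 − T) = 17140 + 201.476 T
157082 − 17140 = 2407.680 T
T = 139942 / 2407.680 = 58.12 °C

T_f = 58.1 °C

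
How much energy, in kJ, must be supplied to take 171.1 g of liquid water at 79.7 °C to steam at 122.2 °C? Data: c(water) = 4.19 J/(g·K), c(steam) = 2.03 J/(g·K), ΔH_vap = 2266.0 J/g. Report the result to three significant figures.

q = 410 kJ

q1 (heat water 79.7→100.0 °C): 171.1 × 4.19 × 20.3 = 14553 J
q2 (vaporize at 100 °C): 171.1 × 2266.0 = 387713 J
q3 (heat steam 100.0→122.2 °C): 171.1 × 2.03 × 22.2 = 7711 J
Total: 14553 + 387713 + 7711 = 409977 J = 410 kJ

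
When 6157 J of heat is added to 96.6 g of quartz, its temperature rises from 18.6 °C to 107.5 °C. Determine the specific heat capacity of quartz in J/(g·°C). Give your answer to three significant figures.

c = q / (m ΔT) = 6157 / (96.6 × 88.9)
c = 6157 / 8587.74 = 0.717 J/(g·°C)

c = 0.717 J/(g·°C)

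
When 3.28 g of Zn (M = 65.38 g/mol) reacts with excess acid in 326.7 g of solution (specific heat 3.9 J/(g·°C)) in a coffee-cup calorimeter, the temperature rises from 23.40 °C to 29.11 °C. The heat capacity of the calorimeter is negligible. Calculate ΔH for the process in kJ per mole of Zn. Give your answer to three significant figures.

ΔH = -145 kJ/mol

|ΔT| = |29.11 − 23.40| = 5.71 °C
|q_surr| = (326.7 × 3.9) × 5.71 = 1274.13 × 5.71 = 7275 J
n(Zn) = 3.28 / 65.38 = 0.05017 mol
Temperature rose, so q_rxn = −|q_surr| = -7.275 kJ
ΔH = q_rxn / n = -145.0 kJ/mol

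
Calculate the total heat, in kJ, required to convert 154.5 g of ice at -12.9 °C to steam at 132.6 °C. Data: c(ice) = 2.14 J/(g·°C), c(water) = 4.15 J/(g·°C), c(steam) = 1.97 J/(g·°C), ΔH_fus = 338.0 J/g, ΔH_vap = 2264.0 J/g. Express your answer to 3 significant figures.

q = 480 kJ

q1 (heat ice -12.9→0.0 °C): 154.5 × 2.14 × 12.9 = 4265 J
q2 (melt at 0 °C): 154.5 × 338.0 = 52221 J
q3 (heat water 0.0→100.0 °C): 154.5 × 4.15 × 100.0 = 64118 J
q4 (vaporize at 100 °C): 154.5 × 2264.0 = 349788 J
q5 (heat steam 100.0→132.6 °C): 154.5 × 1.97 × 32.6 = 9922 J
Total: 4265 + 52221 + 64118 + 349788 + 9922 = 480314 J = 480 kJ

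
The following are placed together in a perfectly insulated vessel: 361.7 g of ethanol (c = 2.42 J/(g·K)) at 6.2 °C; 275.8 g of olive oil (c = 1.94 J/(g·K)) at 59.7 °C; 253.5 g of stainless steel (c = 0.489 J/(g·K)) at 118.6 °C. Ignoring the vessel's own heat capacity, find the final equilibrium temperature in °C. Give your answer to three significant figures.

Σ mᵢcᵢ(T − Tᵢ) = 0  ⇒  T = Σ mᵢcᵢTᵢ / Σ mᵢcᵢ
Σ mᵢcᵢ = 361.7×2.42 + 275.8×1.94 + 253.5×0.489 = 1534.3275
Σ mᵢcᵢTᵢ = 875.314×6.2 + 535.052×59.7 + 123.9615×118.6 = 52071
T = 52071 / 1534.3275 = 33.94 °C

T_f = 33.9 °C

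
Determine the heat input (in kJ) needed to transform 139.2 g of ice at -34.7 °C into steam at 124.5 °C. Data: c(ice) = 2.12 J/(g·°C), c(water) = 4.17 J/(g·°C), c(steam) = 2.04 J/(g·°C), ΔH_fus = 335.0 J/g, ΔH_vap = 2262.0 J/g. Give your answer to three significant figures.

q = 437 kJ

q1 (heat ice -34.7→0.0 °C): 139.2 × 2.12 × 34.7 = 10240 J
q2 (melt at 0 °C): 139.2 × 335.0 = 46632 J
q3 (heat water 0.0→100.0 °C): 139.2 × 4.17 × 100.0 = 58046 J
q4 (vaporize at 100 °C): 139.2 × 2262.0 = 314870 J
q5 (heat steam 100.0→124.5 °C): 139.2 × 2.04 × 24.5 = 6957 J
Total: 10240 + 46632 + 58046 + 314870 + 6957 = 436745 J = 437 kJ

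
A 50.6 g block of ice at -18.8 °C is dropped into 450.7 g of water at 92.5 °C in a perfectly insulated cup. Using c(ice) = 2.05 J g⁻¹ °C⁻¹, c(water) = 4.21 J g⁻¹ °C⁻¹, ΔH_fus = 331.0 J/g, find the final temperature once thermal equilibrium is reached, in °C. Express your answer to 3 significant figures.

T_f = 74.3 °C

Heat to bring ice to 0 °C and melt it: q₁ = 50.6×2.05×18.8 + 50.6×331.0 = 18699 J
Heat the water can supply cooling to 0 °C: 450.7×4.21×92.5 = 175514 J > q₁, so all ice melts.
Energy balance: 450.7×4.21×(92.5 − T) = 18699 + 50.6×4.21×(T − 0)
1897.447(92.5 − T) = 18699 + 213.026 T
175514 − 18699 = 2110.473 T
T = 156815 / 2110.473 = 74.30 °C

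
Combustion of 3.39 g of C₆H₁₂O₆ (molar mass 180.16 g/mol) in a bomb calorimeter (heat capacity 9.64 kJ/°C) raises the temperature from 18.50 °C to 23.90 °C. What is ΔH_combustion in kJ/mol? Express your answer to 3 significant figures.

ΔH = -2770 kJ/mol

ΔT = 23.90 − 18.50 = 5.40 °C
q_cal = C_cal × ΔT = 9.64 × 5.40 = 52.056 kJ
n = 3.39 / 180.16 = 0.01882 mol
q_rxn = −q_cal = -52.056 kJ
ΔH = -52.056 / 0.01882 = -2766 kJ/mol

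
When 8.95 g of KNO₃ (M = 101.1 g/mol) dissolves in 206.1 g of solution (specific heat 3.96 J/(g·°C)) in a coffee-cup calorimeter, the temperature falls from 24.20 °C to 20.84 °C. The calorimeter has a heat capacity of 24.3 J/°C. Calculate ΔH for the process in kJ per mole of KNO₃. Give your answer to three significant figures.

|ΔT| = |20.84 − 24.20| = 3.36 °C
|q_surr| = (206.1 × 3.96 + 24.3) × 3.36 = 840.456 × 3.36 = 2824 J
n(KNO₃) = 8.95 / 101.1 = 0.08853 mol
Temperature fell, so q_rxn = +|q_surr| = 2.824 kJ
ΔH = q_rxn / n = 31.90 kJ/mol

ΔH = 31.9 kJ/mol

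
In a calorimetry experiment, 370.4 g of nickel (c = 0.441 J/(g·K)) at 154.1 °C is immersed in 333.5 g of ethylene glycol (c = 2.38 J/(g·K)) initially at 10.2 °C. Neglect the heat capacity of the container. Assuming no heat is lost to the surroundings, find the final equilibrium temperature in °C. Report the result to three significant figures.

Heat lost by nickel = heat gained by ethylene glycol.
(370.4)(0.441)(154.1 − T) = (333.5)(2.38)(T − 10.2)
163.3464 (154.1 − T) = 793.73 (T − 10.2)
25172 − 163.3464 T = 793.73 T − 8096.0
33268.0 = 957.0764 T
T = 34.76 °C

T_f = 34.8 °C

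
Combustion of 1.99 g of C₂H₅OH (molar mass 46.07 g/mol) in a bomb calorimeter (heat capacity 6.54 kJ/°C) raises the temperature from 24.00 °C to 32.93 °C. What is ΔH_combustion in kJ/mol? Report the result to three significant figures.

ΔT = 32.93 − 24.00 = 8.93 °C
q_cal = C_cal × ΔT = 6.54 × 8.93 = 58.4022 kJ
n = 1.99 / 46.07 = 0.04320 mol
q_rxn = −q_cal = -58.4022 kJ
ΔH = -58.4022 / 0.04320 = -1352 kJ/mol

ΔH = -1350 kJ/mol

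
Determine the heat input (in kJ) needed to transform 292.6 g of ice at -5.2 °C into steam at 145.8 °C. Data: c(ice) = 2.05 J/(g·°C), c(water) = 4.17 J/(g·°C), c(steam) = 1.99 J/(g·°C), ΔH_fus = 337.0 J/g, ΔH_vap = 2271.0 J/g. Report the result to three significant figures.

q = 915 kJ

q1 (heat ice -5.2→0.0 °C): 292.6 × 2.05 × 5.2 = 3119 J
q2 (melt at 0 °C): 292.6 × 337.0 = 98606 J
q3 (heat water 0.0→100.0 °C): 292.6 × 4.17 × 100.0 = 122014 J
q4 (vaporize at 100 °C): 292.6 × 2271.0 = 664495 J
q5 (heat steam 100.0→145.8 °C): 292.6 × 1.99 × 45.8 = 26668 J
Total: 3119 + 98606 + 122014 + 664495 + 26668 = 914902 J = 915 kJ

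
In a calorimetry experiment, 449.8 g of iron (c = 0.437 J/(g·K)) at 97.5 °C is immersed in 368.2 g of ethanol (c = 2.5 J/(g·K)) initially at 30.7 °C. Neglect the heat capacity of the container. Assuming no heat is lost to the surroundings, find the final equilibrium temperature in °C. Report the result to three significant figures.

Heat lost by iron = heat gained by ethanol.
(449.8)(0.437)(97.5 − T) = (368.2)(2.5)(T − 30.7)
196.5626 (97.5 − T) = 920.5 (T − 30.7)
19165 − 196.5626 T = 920.5 T − 28259
47424 = 1117.0626 T
T = 42.45 °C

T_f = 42.5 °C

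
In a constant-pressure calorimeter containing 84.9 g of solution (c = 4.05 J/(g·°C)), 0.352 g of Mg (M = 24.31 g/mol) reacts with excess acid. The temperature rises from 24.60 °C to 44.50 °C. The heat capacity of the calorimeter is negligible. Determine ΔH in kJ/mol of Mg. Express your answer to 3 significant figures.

|ΔT| = |44.50 − 24.60| = 19.90 °C
|q_surr| = (84.9 × 4.05) × 19.90 = 343.845 × 19.90 = 6843 J
n(Mg) = 0.352 / 24.31 = 0.01448 mol
Temperature rose, so q_rxn = −|q_surr| = -6.843 kJ
ΔH = q_rxn / n = -472.6 kJ/mol

ΔH = -473 kJ/mol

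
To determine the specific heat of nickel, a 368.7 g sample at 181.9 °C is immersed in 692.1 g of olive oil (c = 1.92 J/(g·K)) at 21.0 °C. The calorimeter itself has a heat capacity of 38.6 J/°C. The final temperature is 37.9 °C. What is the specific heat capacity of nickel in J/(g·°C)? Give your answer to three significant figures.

c = 0.435 J/(g·°C)

q_gained = (692.1 × 1.92 + 38.6) × (37.9 − 21.0) = 23110 J
q_lost = 368.7 × c × (181.9 − 37.9) = 53092.8 c
Set equal: c = 23110 / 53092.8 = 0.435 J/(g·°C)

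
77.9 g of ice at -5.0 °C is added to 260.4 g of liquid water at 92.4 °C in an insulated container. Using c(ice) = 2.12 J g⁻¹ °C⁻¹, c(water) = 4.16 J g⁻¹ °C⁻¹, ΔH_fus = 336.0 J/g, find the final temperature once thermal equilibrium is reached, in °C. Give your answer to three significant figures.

T_f = 51.9 °C

Heat to bring ice to 0 °C and melt it: q₁ = 77.9×2.12×5.0 + 77.9×336.0 = 27000 J
Heat the water can supply cooling to 0 °C: 260.4×4.16×92.4 = 100094 J > q₁, so all ice melts.
Energy balance: 260.4×4.16×(92.4 − T) = 27000 + 77.9×4.16×(T − 0)
1083.264(92.4 − T) = 27000 + 324.064 T
100094 − 27000 = 1407.328 T
T = 73094 / 1407.328 = 51.94 °C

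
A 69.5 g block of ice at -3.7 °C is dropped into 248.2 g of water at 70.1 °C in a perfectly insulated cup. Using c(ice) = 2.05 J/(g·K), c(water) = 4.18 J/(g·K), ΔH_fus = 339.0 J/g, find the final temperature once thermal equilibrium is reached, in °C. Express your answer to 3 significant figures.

Heat to bring ice to 0 °C and melt it: q₁ = 69.5×2.05×3.7 + 69.5×339.0 = 24088 J
Heat the water can supply cooling to 0 °C: 248.2×4.18×70.1 = 72727.1 J > q₁, so all ice melts.
Energy balance: 248.2×4.18×(70.1 − T) = 24088 + 69.5×4.18×(T − 0)
1037.476(70.1 − T) = 24088 + 290.51 T
72727.1 − 24088 = 1327.986 T
T = 48639.1 / 1327.986 = 36.63 °C

T_f = 36.6 °C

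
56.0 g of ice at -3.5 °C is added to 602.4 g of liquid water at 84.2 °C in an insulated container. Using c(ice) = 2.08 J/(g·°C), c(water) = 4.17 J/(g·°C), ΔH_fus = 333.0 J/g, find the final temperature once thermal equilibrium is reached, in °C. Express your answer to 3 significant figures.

Heat to bring ice to 0 °C and melt it: q₁ = 56.0×2.08×3.5 + 56.0×333.0 = 19056 J
Heat the water can supply cooling to 0 °C: 602.4×4.17×84.2 = 211511 J > q₁, so all ice melts.
Energy balance: 602.4×4.17×(84.2 − T) = 19056 + 56.0×4.17×(T − 0)
2512.008(84.2 − T) = 19056 + 233.52 T
211511 − 19056 = 2745.528 T
T = 192455 / 2745.528 = 70.10 °C

T_f = 70.1 °C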